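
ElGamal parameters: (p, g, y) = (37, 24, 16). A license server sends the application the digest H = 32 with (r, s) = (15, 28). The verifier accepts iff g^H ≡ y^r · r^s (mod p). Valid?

Left side g^H mod p:
Squares mod 37: 24^1≡24, 24^2≡21, 24^4≡34, 24^8≡9, 24^16≡7, 24^32≡12
24^32 ≡ 12 (mod 37)
Right side y^r · r^s mod p:
Squares mod 37: 16^1≡16, 16^2≡34, 16^4≡9, 16^8≡7
15 = 8 + 4 + 2 + 1, so 16^15 ≡ 7·9·34·16 ≡ 10 (mod 37)
Squares mod 37: 15^1≡15, 15^2≡3, 15^4≡9, 15^8≡7, 15^16≡12
28 = 16 + 8 + 4, so 15^28 ≡ 12·7·9 ≡ 16 (mod 37)
10·16 = 160 ≡ 12 (mod 37)
12 ≡ 12 (mod 37), so the signature is genuine.

yes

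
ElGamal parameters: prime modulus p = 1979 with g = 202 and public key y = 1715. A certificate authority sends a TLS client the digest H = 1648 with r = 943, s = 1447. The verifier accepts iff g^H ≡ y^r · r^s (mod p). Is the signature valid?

invalid

Left side g^H mod p:
202^2 = 40804 ≡ 1224
202^4 ≡ 1224^2 = 1498176 ≡ 73
202^8 ≡ 73^2 = 5329 ≡ 1371
202^16 ≡ 1371^2 = 1879641 ≡ 1570
202^32 ≡ 1570^2 = 2464900 ≡ 1045
202^64 ≡ 1045^2 = 1092025 ≡ 1596
202^128 ≡ 1596^2 = 2547216 ≡ 243
202^256 ≡ 243^2 = 59049 ≡ 1658
202^512 ≡ 1658^2 = 2748964 ≡ 133
202^1024 ≡ 133^2 = 17689 ≡ 1857
1648 = 1024 + 512 + 64 + 32 + 16, so 202^1648 ≡ 1857·133·1596·1045·1570 ≡ 1676 (mod 1979)
Right side y^r · r^s mod p:
1715^2 = 2941225 ≡ 431
1715^4 ≡ 431^2 = 185761 ≡ 1714
1715^8 ≡ 1714^2 = 2937796 ≡ 960
1715^16 ≡ 960^2 = 921600 ≡ 1365
1715^32 ≡ 1365^2 = 1863225 ≡ 986
1715^64 ≡ 986^2 = 972196 ≡ 507
1715^128 ≡ 507^2 = 257049 ≡ 1758
1715^256 ≡ 1758^2 = 3090564 ≡ 1345
1715^512 ≡ 1345^2 = 1809025 ≡ 219
943 = 512 + 256 + 128 + 32 + 8 + 4 + 2 + 1, so 1715^943 ≡ 219·1345·1758·986·960·1714·431·1715 ≡ 247 (mod 1979)
943^2 = 889249 ≡ 678
943^4 ≡ 678^2 = 459684 ≡ 556
943^8 ≡ 556^2 = 309136 ≡ 412
943^16 ≡ 412^2 = 169744 ≡ 1529
943^32 ≡ 1529^2 = 2337841 ≡ 642
943^64 ≡ 642^2 = 412164 ≡ 532
943^128 ≡ 532^2 = 283024 ≡ 27
943^256 ≡ 27^2 = 729
943^512 ≡ 729^2 = 531441 ≡ 1069
943^1024 ≡ 1069^2 = 1142761 ≡ 878
1447 = 1024 + 256 + 128 + 32 + 4 + 2 + 1, so 943^1447 ≡ 878·729·27·642·556·678·943 ≡ 169 (mod 1979)
247·169 = 41743 ≡ 184 (mod 1979)
1676 ≠ 184, so verification fails.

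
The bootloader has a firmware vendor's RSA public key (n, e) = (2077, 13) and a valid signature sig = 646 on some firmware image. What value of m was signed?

429

sig^13 mod 2077 = 429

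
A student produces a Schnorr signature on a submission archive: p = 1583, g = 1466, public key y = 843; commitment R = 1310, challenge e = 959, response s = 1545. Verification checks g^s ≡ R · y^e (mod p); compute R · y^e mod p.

1436

843^2 = 710649 ≡ 1465
843^4 ≡ 1465^2 = 2146225 ≡ 1260
843^8 ≡ 1260^2 = 1587600 ≡ 1434
843^16 ≡ 1434^2 = 2056356 ≡ 39
843^32 ≡ 39^2 = 1521
843^64 ≡ 1521^2 = 2313441 ≡ 678
843^128 ≡ 678^2 = 459684 ≡ 614
843^256 ≡ 614^2 = 376996 ≡ 242
843^512 ≡ 242^2 = 58564 ≡ 1576
959 = 512 + 256 + 128 + 32 + 16 + 8 + 4 + 2 + 1, so 843^959 ≡ 1576·242·614·1521·39·1434·1260·1465·843 ≡ 1340 (mod 1583)
R · y^e ≡ 1310·1340 = 1755400 ≡ 1436 (mod 1583)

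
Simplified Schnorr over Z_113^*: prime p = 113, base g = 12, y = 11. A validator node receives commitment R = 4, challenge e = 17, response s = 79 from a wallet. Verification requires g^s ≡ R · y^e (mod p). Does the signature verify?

g^s mod p:
12^2 = 144 ≡ 31
12^4 ≡ 31^2 = 961 ≡ 57
12^8 ≡ 57^2 = 3249 ≡ 85
12^16 ≡ 85^2 = 7225 ≡ 106
12^32 ≡ 106^2 = 11236 ≡ 49
12^64 ≡ 49^2 = 2401 ≡ 28
79 = 64 + 8 + 4 + 2 + 1, so 12^79 ≡ 28·85·57·31·12 ≡ 59 (mod 113)
R · y^e mod p:
11^2 = 121 ≡ 8
11^4 ≡ 8^2 = 64
11^8 ≡ 64^2 = 4096 ≡ 28
11^16 ≡ 28^2 = 784 ≡ 106
17 = 16 + 1, so 11^17 ≡ 106·11 ≡ 36 (mod 113)
4·36 = 144 ≡ 31 (mod 113)
59 ≠ 31; the check fails.

does not verify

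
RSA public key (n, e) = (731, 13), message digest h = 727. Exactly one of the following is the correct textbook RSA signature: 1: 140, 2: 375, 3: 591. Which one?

3

Candidate 1: 140^13 mod 731 = 4
Candidate 2: 375^13 mod 731 = 341
Candidate 3: 591^13 mod 731 = 727
  → matches h = 727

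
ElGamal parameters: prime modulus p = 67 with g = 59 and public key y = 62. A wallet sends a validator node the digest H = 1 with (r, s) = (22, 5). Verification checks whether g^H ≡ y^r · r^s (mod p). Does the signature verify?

Left side g^H mod p:
59^1 mod 67 = 59
Right side y^r · r^s mod p:
Squares mod 67: 62^1≡62, 62^2≡25, 62^4≡22, 62^8≡15, 62^16≡24
22 = 16 + 4 + 2, so 62^22 ≡ 24·22·25 ≡ 1 (mod 67)
Squares mod 67: 22^1≡22, 22^2≡15, 22^4≡24
5 = 4 + 1, so 22^5 ≡ 24·22 ≡ 59 (mod 67)
1·59 = 59 ≡ 59 (mod 67)
59 ≡ 59 (mod 67), so the signature is genuine.

verifies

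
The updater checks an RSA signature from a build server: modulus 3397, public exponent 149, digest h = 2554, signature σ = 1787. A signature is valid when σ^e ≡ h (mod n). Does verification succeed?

passes

σ^149 mod 3397 = 2554
Since 2554 equals the digest 2554, verification succeeds.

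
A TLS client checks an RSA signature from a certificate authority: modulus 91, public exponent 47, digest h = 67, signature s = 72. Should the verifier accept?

Squares mod 91: s^1≡72, s^2≡88, s^4≡9, s^8≡81, s^16≡9, s^32≡81
47 = 32 + 8 + 4 + 2 + 1, so s^47 ≡ 81·81·9·88·72 ≡ 67 (mod 91)
67 = h, so the signature checks out.

accept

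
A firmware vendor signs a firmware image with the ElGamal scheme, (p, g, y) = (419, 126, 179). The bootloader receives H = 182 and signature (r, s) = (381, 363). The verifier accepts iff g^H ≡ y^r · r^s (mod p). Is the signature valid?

invalid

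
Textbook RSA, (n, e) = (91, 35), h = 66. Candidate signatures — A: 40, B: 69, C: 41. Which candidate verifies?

Candidate A: Squares mod 91: 40^1≡40, 40^2≡53, 40^4≡79, 40^8≡53, 40^16≡79, 40^32≡53; 35 = 32 + 2 + 1, so 40^35 ≡ 53·53·40 ≡ 66 (mod 91)
  → matches h = 66
Candidate B: Squares mod 91: 69^1≡69, 69^2≡29, 69^4≡22, 69^8≡29, 69^16≡22, 69^32≡29; 35 = 32 + 2 + 1, so 69^35 ≡ 29·29·69 ≡ 62 (mod 91)
Candidate C: Squares mod 91: 41^1≡41, 41^2≡43, 41^4≡29, 41^8≡22, 41^16≡29, 41^32≡22; 35 = 32 + 2 + 1, so 41^35 ≡ 22·43·41 ≡ 20 (mod 91)

A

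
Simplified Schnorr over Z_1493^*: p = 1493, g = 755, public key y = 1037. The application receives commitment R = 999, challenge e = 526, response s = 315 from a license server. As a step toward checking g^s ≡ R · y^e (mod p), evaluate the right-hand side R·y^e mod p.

Squares mod 1493: 1037^1≡1037, 1037^2≡409, 1037^4≡65, 1037^8≡1239, 1037^16≡317, 1037^32≡458, 1037^64≡744, 1037^128≡1126, 1037^256≡319, 1037^512≡237
526 = 512 + 8 + 4 + 2, so 1037^526 ≡ 237·1239·65·409 ≡ 786 (mod 1493)
R · y^e ≡ 999·786 = 785214 ≡ 1389 (mod 1493)

1389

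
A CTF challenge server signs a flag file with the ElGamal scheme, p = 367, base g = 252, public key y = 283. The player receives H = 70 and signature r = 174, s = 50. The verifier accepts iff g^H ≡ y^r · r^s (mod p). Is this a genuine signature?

genuine

Left side g^H mod p:
252^2 = 63504 ≡ 13
252^4 ≡ 13^2 = 169
252^8 ≡ 169^2 = 28561 ≡ 302
252^16 ≡ 302^2 = 91204 ≡ 188
252^32 ≡ 188^2 = 35344 ≡ 112
252^64 ≡ 112^2 = 12544 ≡ 66
70 = 64 + 4 + 2, so 252^70 ≡ 66·169·13 ≡ 37 (mod 367)
Right side y^r · r^s mod p:
283^2 = 80089 ≡ 83
283^4 ≡ 83^2 = 6889 ≡ 283
283^8 ≡ 283^2 = 80089 ≡ 83
283^16 ≡ 83^2 = 6889 ≡ 283
283^32 ≡ 283^2 = 80089 ≡ 83
283^64 ≡ 83^2 = 6889 ≡ 283
283^128 ≡ 283^2 = 80089 ≡ 83
174 = 128 + 32 + 8 + 4 + 2, so 283^174 ≡ 83·83·83·283·83 ≡ 1 (mod 367)
174^2 = 30276 ≡ 182
174^4 ≡ 182^2 = 33124 ≡ 94
174^8 ≡ 94^2 = 8836 ≡ 28
174^16 ≡ 28^2 = 784 ≡ 50
174^32 ≡ 50^2 = 2500 ≡ 298
50 = 32 + 16 + 2, so 174^50 ≡ 298·50·182 ≡ 37 (mod 367)
1·37 = 37 ≡ 37 (mod 367)
37 ≡ 37 (mod 367), so the signature is genuine.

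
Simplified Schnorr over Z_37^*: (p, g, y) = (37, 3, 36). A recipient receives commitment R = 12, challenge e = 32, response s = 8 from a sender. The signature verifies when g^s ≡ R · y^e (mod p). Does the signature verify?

verifies

g^s mod p:
3^2 = 9
3^4 ≡ 9^2 = 81 ≡ 7
3^8 ≡ 7^2 = 49 ≡ 12
R · y^e mod p:
36^2 = 1296 ≡ 1
36^4 ≡ 1^2 = 1
36^8 ≡ 1^2 = 1
36^16 ≡ 1^2 = 1
36^32 ≡ 1^2 = 1
12·1 = 12 ≡ 12 (mod 37)
12 ≡ 12 (mod 37); signature holds.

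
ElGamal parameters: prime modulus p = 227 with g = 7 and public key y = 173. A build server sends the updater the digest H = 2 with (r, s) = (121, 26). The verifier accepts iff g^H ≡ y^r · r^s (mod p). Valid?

yes

Left side g^H mod p:
7^2 mod 227 = 49
Right side y^r · r^s mod p:
173^121 mod 227 = 155
121^26 mod 227 = 34
155·34 = 5270 ≡ 49 (mod 227)
49 ≡ 49 (mod 227), so the signature is genuine.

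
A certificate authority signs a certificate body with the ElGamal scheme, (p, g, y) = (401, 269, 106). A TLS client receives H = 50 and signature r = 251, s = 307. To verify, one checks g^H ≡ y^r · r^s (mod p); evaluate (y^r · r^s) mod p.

303

106^2 = 11236 ≡ 8
106^4 ≡ 8^2 = 64
106^8 ≡ 64^2 = 4096 ≡ 86
106^16 ≡ 86^2 = 7396 ≡ 178
106^32 ≡ 178^2 = 31684 ≡ 5
106^64 ≡ 5^2 = 25
106^128 ≡ 25^2 = 625 ≡ 224
251 = 128 + 64 + 32 + 16 + 8 + 2 + 1, so 106^251 ≡ 224·25·5·178·86·8·106 ≡ 363 (mod 401)
251^2 = 63001 ≡ 44
251^4 ≡ 44^2 = 1936 ≡ 332
251^8 ≡ 332^2 = 110224 ≡ 350
251^16 ≡ 350^2 = 122500 ≡ 195
251^32 ≡ 195^2 = 38025 ≡ 331
251^64 ≡ 331^2 = 109561 ≡ 88
251^128 ≡ 88^2 = 7744 ≡ 125
251^256 ≡ 125^2 = 15625 ≡ 387
307 = 256 + 32 + 16 + 2 + 1, so 251^307 ≡ 387·331·195·44·251 ≡ 87 (mod 401)
y^r · r^s ≡ 363·87 = 31581 ≡ 303 (mod 401)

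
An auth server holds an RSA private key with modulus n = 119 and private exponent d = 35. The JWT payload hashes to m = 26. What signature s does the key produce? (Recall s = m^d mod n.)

66

m^2 ≡ 26^2 = 676 ≡ 81
m^4 ≡ 81^2 = 6561 ≡ 16
m^8 ≡ 16^2 = 256 ≡ 18
m^16 ≡ 18^2 = 324 ≡ 86
m^32 ≡ 86^2 = 7396 ≡ 18
35 = 32 + 2 + 1, so m^35 ≡ 18·81·26 ≡ 66 (mod 119)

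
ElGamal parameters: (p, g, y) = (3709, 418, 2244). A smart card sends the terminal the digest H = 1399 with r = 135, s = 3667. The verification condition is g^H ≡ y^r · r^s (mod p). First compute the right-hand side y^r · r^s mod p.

2188

2244^2 = 5035536 ≡ 2423
2244^4 ≡ 2423^2 = 5870929 ≡ 3291
2244^8 ≡ 3291^2 = 10830681 ≡ 401
2244^16 ≡ 401^2 = 160801 ≡ 1314
2244^32 ≡ 1314^2 = 1726596 ≡ 1911
2244^64 ≡ 1911^2 = 3651921 ≡ 2265
2244^128 ≡ 2265^2 = 5130225 ≡ 678
135 = 128 + 4 + 2 + 1, so 2244^135 ≡ 678·3291·2423·2244 ≡ 2174 (mod 3709)
135^2 = 18225 ≡ 3389
135^4 ≡ 3389^2 = 11485321 ≡ 2257
135^8 ≡ 2257^2 = 5094049 ≡ 1592
135^16 ≡ 1592^2 = 2534464 ≡ 1217
135^32 ≡ 1217^2 = 1481089 ≡ 1198
135^64 ≡ 1198^2 = 1435204 ≡ 3530
135^128 ≡ 3530^2 = 12460900 ≡ 2369
135^256 ≡ 2369^2 = 5612161 ≡ 444
135^512 ≡ 444^2 = 197136 ≡ 559
135^1024 ≡ 559^2 = 312481 ≡ 925
135^2048 ≡ 925^2 = 855625 ≡ 2555
3667 = 2048 + 1024 + 512 + 64 + 16 + 2 + 1, so 135^3667 ≡ 2555·925·559·3530·1217·3389·135 ≡ 3652 (mod 3709)
y^r · r^s ≡ 2174·3652 = 7939448 ≡ 2188 (mod 3709)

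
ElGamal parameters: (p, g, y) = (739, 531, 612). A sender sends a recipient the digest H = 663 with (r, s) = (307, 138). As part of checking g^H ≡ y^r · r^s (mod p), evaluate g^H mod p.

106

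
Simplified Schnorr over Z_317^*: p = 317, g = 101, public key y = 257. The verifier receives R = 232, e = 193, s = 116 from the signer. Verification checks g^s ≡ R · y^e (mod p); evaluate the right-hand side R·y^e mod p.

49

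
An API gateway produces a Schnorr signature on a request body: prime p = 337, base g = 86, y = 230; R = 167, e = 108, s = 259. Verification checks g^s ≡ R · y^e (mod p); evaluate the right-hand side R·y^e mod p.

230^2 = 52900 ≡ 328
230^4 ≡ 328^2 = 107584 ≡ 81
230^8 ≡ 81^2 = 6561 ≡ 158
230^16 ≡ 158^2 = 24964 ≡ 26
230^32 ≡ 26^2 = 676 ≡ 2
230^64 ≡ 2^2 = 4
108 = 64 + 32 + 8 + 4, so 230^108 ≡ 4·2·158·81 ≡ 273 (mod 337)
R · y^e ≡ 167·273 = 45591 ≡ 96 (mod 337)

96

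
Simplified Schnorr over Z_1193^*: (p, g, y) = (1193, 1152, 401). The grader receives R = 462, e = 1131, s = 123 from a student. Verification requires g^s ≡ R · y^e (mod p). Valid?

g^s mod p:
1152^2 = 1327104 ≡ 488
1152^4 ≡ 488^2 = 238144 ≡ 737
1152^8 ≡ 737^2 = 543169 ≡ 354
1152^16 ≡ 354^2 = 125316 ≡ 51
1152^32 ≡ 51^2 = 2601 ≡ 215
1152^64 ≡ 215^2 = 46225 ≡ 891
123 = 64 + 32 + 16 + 8 + 2 + 1, so 1152^123 ≡ 891·215·51·354·488·1152 ≡ 656 (mod 1193)
R · y^e mod p:
401^2 = 160801 ≡ 939
401^4 ≡ 939^2 = 881721 ≡ 94
401^8 ≡ 94^2 = 8836 ≡ 485
401^16 ≡ 485^2 = 235225 ≡ 204
401^32 ≡ 204^2 = 41616 ≡ 1054
401^64 ≡ 1054^2 = 1110916 ≡ 233
401^128 ≡ 233^2 = 54289 ≡ 604
401^256 ≡ 604^2 = 364816 ≡ 951
401^512 ≡ 951^2 = 904401 ≡ 107
401^1024 ≡ 107^2 = 11449 ≡ 712
1131 = 1024 + 64 + 32 + 8 + 2 + 1, so 401^1131 ≡ 712·233·1054·485·939·401 ≡ 208 (mod 1193)
462·208 = 96096 ≡ 656 (mod 1193)
656 ≡ 656 (mod 1193); signature holds.

yes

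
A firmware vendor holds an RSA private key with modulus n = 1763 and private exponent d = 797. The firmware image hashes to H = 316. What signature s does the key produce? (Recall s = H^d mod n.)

1141

H^2 ≡ 316^2 = 99856 ≡ 1128
H^4 ≡ 1128^2 = 1272384 ≡ 1261
H^8 ≡ 1261^2 = 1590121 ≡ 1658
H^16 ≡ 1658^2 = 2748964 ≡ 447
H^32 ≡ 447^2 = 199809 ≡ 590
H^64 ≡ 590^2 = 348100 ≡ 789
H^128 ≡ 789^2 = 622521 ≡ 182
H^256 ≡ 182^2 = 33124 ≡ 1390
H^512 ≡ 1390^2 = 1932100 ≡ 1615
797 = 512 + 256 + 16 + 8 + 4 + 1, so H^797 ≡ 1615·1390·447·1658·1261·316 ≡ 1141 (mod 1763)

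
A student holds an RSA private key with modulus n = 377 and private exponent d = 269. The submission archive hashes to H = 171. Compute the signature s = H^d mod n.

201

Squares mod 377: H^1≡171, H^2≡212, H^4≡81, H^8≡152, H^16≡107, H^32≡139, H^64≡94, H^128≡165, H^256≡81
269 = 256 + 8 + 4 + 1, so H^269 ≡ 81·152·81·171 ≡ 201 (mod 377)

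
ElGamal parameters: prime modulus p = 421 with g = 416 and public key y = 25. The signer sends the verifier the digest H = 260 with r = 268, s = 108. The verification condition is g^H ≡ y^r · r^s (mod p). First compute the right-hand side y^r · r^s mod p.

Squares mod 421: 25^1≡25, 25^2≡204, 25^4≡358, 25^8≡180, 25^16≡404, 25^32≡289, 25^64≡163, 25^128≡46, 25^256≡11
268 = 256 + 8 + 4, so 25^268 ≡ 11·180·358 ≡ 297 (mod 421)
Squares mod 421: 268^1≡268, 268^2≡254, 268^4≡103, 268^8≡84, 268^16≡320, 268^32≡97, 268^64≡147
108 = 64 + 32 + 8 + 4, so 268^108 ≡ 147·97·84·103 ≡ 291 (mod 421)
y^r · r^s ≡ 297·291 = 86427 ≡ 122 (mod 421)

122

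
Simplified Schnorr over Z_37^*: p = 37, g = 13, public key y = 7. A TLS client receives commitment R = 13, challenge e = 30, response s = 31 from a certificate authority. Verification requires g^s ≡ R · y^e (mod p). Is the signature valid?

invalid

g^s mod p:
Squares mod 37: 13^1≡13, 13^2≡21, 13^4≡34, 13^8≡9, 13^16≡7
31 = 16 + 8 + 4 + 2 + 1, so 13^31 ≡ 7·9·34·21·13 ≡ 18 (mod 37)
R · y^e mod p:
Squares mod 37: 7^1≡7, 7^2≡12, 7^4≡33, 7^8≡16, 7^16≡34
30 = 16 + 8 + 4 + 2, so 7^30 ≡ 34·16·33·12 ≡ 10 (mod 37)
13·10 = 130 ≡ 19 (mod 37)
18 ≠ 19; the check fails.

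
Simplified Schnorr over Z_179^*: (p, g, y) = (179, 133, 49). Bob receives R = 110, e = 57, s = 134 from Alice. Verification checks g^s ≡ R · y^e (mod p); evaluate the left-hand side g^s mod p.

Squares mod 179: 133^1≡133, 133^2≡147, 133^4≡129, 133^8≡173, 133^16≡36, 133^32≡43, 133^64≡59, 133^128≡80
134 = 128 + 4 + 2, so 133^134 ≡ 80·129·147 ≡ 15 (mod 179)

15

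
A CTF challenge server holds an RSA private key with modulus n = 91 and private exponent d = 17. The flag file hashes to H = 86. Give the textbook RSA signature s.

60

Squares mod 91: H^1≡86, H^2≡25, H^4≡79, H^8≡53, H^16≡79
17 = 16 + 1, so H^17 ≡ 79·86 ≡ 60 (mod 91)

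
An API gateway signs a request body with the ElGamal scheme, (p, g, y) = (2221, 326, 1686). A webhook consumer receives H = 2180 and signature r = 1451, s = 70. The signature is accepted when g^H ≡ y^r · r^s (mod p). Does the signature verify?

Left side g^H mod p:
326^2 = 106276 ≡ 1889
326^4 ≡ 1889^2 = 3568321 ≡ 1395
326^8 ≡ 1395^2 = 1946025 ≡ 429
326^16 ≡ 429^2 = 184041 ≡ 1919
326^32 ≡ 1919^2 = 3682561 ≡ 143
326^64 ≡ 143^2 = 20449 ≡ 460
326^128 ≡ 460^2 = 211600 ≡ 605
326^256 ≡ 605^2 = 366025 ≡ 1781
326^512 ≡ 1781^2 = 3171961 ≡ 373
326^1024 ≡ 373^2 = 139129 ≡ 1427
326^2048 ≡ 1427^2 = 2036329 ≡ 1893
2180 = 2048 + 128 + 4, so 326^2180 ≡ 1893·605·1395 ≡ 1640 (mod 2221)
Right side y^r · r^s mod p:
1686^2 = 2842596 ≡ 1937
1686^4 ≡ 1937^2 = 3751969 ≡ 700
1686^8 ≡ 700^2 = 490000 ≡ 1380
1686^16 ≡ 1380^2 = 1904400 ≡ 1003
1686^32 ≡ 1003^2 = 1006009 ≡ 2117
1686^64 ≡ 2117^2 = 4481689 ≡ 1932
1686^128 ≡ 1932^2 = 3732624 ≡ 1344
1686^256 ≡ 1344^2 = 1806336 ≡ 663
1686^512 ≡ 663^2 = 439569 ≡ 2032
1686^1024 ≡ 2032^2 = 4129024 ≡ 185
1451 = 1024 + 256 + 128 + 32 + 8 + 2 + 1, so 1686^1451 ≡ 185·663·1344·2117·1380·1937·1686 ≡ 841 (mod 2221)
1451^2 = 2105401 ≡ 2114
1451^4 ≡ 2114^2 = 4468996 ≡ 344
1451^8 ≡ 344^2 = 118336 ≡ 623
1451^16 ≡ 623^2 = 388129 ≡ 1675
1451^32 ≡ 1675^2 = 2805625 ≡ 502
1451^64 ≡ 502^2 = 252004 ≡ 1031
70 = 64 + 4 + 2, so 1451^70 ≡ 1031·344·2114 ≡ 1179 (mod 2221)
841·1179 = 991539 ≡ 973 (mod 2221)
1640 ≠ 973, so verification fails.

does not verify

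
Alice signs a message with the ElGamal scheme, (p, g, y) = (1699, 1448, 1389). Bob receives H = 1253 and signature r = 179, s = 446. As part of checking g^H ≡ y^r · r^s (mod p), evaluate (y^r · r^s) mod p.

Squares mod 1699: 1389^1≡1389, 1389^2≡956, 1389^4≡1573, 1389^8≡585, 1389^16≡726, 1389^32≡386, 1389^64≡1183, 1389^128≡1212
179 = 128 + 32 + 16 + 2 + 1, so 1389^179 ≡ 1212·386·726·956·1389 ≡ 129 (mod 1699)
Squares mod 1699: 179^1≡179, 179^2≡1459, 179^4≡1533, 179^8≡372, 179^16≡765, 179^32≡769, 179^64≡109, 179^128≡1687, 179^256≡144
446 = 256 + 128 + 32 + 16 + 8 + 4 + 2, so 179^446 ≡ 144·1687·769·765·372·1533·1459 ≡ 445 (mod 1699)
y^r · r^s ≡ 129·445 = 57405 ≡ 1338 (mod 1699)

1338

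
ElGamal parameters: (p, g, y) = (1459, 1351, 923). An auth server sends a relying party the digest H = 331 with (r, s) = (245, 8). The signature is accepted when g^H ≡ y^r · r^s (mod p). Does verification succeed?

Left side g^H mod p:
1351^2 = 1825201 ≡ 1451
1351^4 ≡ 1451^2 = 2105401 ≡ 64
1351^8 ≡ 64^2 = 4096 ≡ 1178
1351^16 ≡ 1178^2 = 1387684 ≡ 175
1351^32 ≡ 175^2 = 30625 ≡ 1445
1351^64 ≡ 1445^2 = 2088025 ≡ 196
1351^128 ≡ 196^2 = 38416 ≡ 482
1351^256 ≡ 482^2 = 232324 ≡ 343
331 = 256 + 64 + 8 + 2 + 1, so 1351^331 ≡ 343·196·1178·1451·1351 ≡ 1313 (mod 1459)
Right side y^r · r^s mod p:
923^2 = 851929 ≡ 1332
923^4 ≡ 1332^2 = 1774224 ≡ 80
923^8 ≡ 80^2 = 6400 ≡ 564
923^16 ≡ 564^2 = 318096 ≡ 34
923^32 ≡ 34^2 = 1156
923^64 ≡ 1156^2 = 1336336 ≡ 1351
923^128 ≡ 1351^2 = 1825201 ≡ 1451
245 = 128 + 64 + 32 + 16 + 4 + 1, so 923^245 ≡ 1451·1351·1156·34·80·923 ≡ 1332 (mod 1459)
245^2 = 60025 ≡ 206
245^4 ≡ 206^2 = 42436 ≡ 125
245^8 ≡ 125^2 = 15625 ≡ 1035
1332·1035 = 1378620 ≡ 1324 (mod 1459)
1313 ≠ 1324, so verification fails.

fails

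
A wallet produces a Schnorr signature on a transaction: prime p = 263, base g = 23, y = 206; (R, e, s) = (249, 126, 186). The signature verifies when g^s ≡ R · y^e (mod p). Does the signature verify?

g^s mod p:
23^2 = 529 ≡ 3
23^4 ≡ 3^2 = 9
23^8 ≡ 9^2 = 81
23^16 ≡ 81^2 = 6561 ≡ 249
23^32 ≡ 249^2 = 62001 ≡ 196
23^64 ≡ 196^2 = 38416 ≡ 18
23^128 ≡ 18^2 = 324 ≡ 61
186 = 128 + 32 + 16 + 8 + 2, so 23^186 ≡ 61·196·249·81·3 ≡ 216 (mod 263)
R · y^e mod p:
206^2 = 42436 ≡ 93
206^4 ≡ 93^2 = 8649 ≡ 233
206^8 ≡ 233^2 = 54289 ≡ 111
206^16 ≡ 111^2 = 12321 ≡ 223
206^32 ≡ 223^2 = 49729 ≡ 22
206^64 ≡ 22^2 = 484 ≡ 221
126 = 64 + 32 + 16 + 8 + 4 + 2, so 206^126 ≡ 221·22·223·111·233·93 ≡ 2 (mod 263)
249·2 = 498 ≡ 235 (mod 263)
216 ≠ 235; the check fails.

does not verify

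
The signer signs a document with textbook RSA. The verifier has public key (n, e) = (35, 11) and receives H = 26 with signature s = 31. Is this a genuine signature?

s^2 ≡ 31^2 = 961 ≡ 16
s^4 ≡ 16^2 = 256 ≡ 11
s^8 ≡ 11^2 = 121 ≡ 16
11 = 8 + 2 + 1, so s^11 ≡ 16·16·31 ≡ 26 (mod 35)
Since 26 equals the digest 26, verification succeeds.

genuine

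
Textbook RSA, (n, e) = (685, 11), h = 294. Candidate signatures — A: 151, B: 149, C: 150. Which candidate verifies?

Candidate A: Squares mod 685: 151^1≡151, 151^2≡196, 151^4≡56, 151^8≡396; 11 = 8 + 2 + 1, so 151^11 ≡ 396·196·151 ≡ 351 (mod 685)
Candidate B: Squares mod 685: 149^1≡149, 149^2≡281, 149^4≡186, 149^8≡346; 11 = 8 + 2 + 1, so 149^11 ≡ 346·281·149 ≡ 294 (mod 685)
  → matches h = 294
Candidate C: Squares mod 685: 150^1≡150, 150^2≡580, 150^4≡65, 150^8≡115; 11 = 8 + 2 + 1, so 150^11 ≡ 115·580·150 ≡ 575 (mod 685)

B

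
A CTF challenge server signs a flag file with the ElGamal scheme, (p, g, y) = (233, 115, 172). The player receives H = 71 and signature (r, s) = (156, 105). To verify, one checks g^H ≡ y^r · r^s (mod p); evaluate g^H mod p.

115^2 = 13225 ≡ 177
115^4 ≡ 177^2 = 31329 ≡ 107
115^8 ≡ 107^2 = 11449 ≡ 32
115^16 ≡ 32^2 = 1024 ≡ 92
115^32 ≡ 92^2 = 8464 ≡ 76
115^64 ≡ 76^2 = 5776 ≡ 184
71 = 64 + 4 + 2 + 1, so 115^71 ≡ 184·107·177·115 ≡ 191 (mod 233)

191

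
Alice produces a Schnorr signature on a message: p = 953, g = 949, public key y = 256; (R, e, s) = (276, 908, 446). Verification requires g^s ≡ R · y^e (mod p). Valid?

g^s mod p:
949^2 = 900601 ≡ 16
949^4 ≡ 16^2 = 256
949^8 ≡ 256^2 = 65536 ≡ 732
949^16 ≡ 732^2 = 535824 ≡ 238
949^32 ≡ 238^2 = 56644 ≡ 417
949^64 ≡ 417^2 = 173889 ≡ 443
949^128 ≡ 443^2 = 196249 ≡ 884
949^256 ≡ 884^2 = 781456 ≡ 949
446 = 256 + 128 + 32 + 16 + 8 + 4 + 2, so 949^446 ≡ 949·884·417·238·732·256·16 ≡ 256 (mod 953)
R · y^e mod p:
256^2 = 65536 ≡ 732
256^4 ≡ 732^2 = 535824 ≡ 238
256^8 ≡ 238^2 = 56644 ≡ 417
256^16 ≡ 417^2 = 173889 ≡ 443
256^32 ≡ 443^2 = 196249 ≡ 884
256^64 ≡ 884^2 = 781456 ≡ 949
256^128 ≡ 949^2 = 900601 ≡ 16
256^256 ≡ 16^2 = 256
256^512 ≡ 256^2 = 65536 ≡ 732
908 = 512 + 256 + 128 + 8 + 4, so 256^908 ≡ 732·256·16·417·238 ≡ 802 (mod 953)
276·802 = 221352 ≡ 256 (mod 953)
256 ≡ 256 (mod 953); signature holds.

yes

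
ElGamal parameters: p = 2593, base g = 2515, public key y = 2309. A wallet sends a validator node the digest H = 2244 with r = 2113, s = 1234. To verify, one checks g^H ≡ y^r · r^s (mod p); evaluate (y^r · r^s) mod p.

2309^2 = 5331481 ≡ 273
2309^4 ≡ 273^2 = 74529 ≡ 1925
2309^8 ≡ 1925^2 = 3705625 ≡ 228
2309^16 ≡ 228^2 = 51984 ≡ 124
2309^32 ≡ 124^2 = 15376 ≡ 2411
2309^64 ≡ 2411^2 = 5812921 ≡ 2008
2309^128 ≡ 2008^2 = 4032064 ≡ 2542
2309^256 ≡ 2542^2 = 6461764 ≡ 8
2309^512 ≡ 8^2 = 64
2309^1024 ≡ 64^2 = 4096 ≡ 1503
2309^2048 ≡ 1503^2 = 2259009 ≡ 506
2113 = 2048 + 64 + 1, so 2309^2113 ≡ 506·2008·2309 ≡ 1780 (mod 2593)
2113^2 = 4464769 ≡ 2216
2113^4 ≡ 2216^2 = 4910656 ≡ 2107
2113^8 ≡ 2107^2 = 4439449 ≡ 233
2113^16 ≡ 233^2 = 54289 ≡ 2429
2113^32 ≡ 2429^2 = 5900041 ≡ 966
2113^64 ≡ 966^2 = 933156 ≡ 2269
2113^128 ≡ 2269^2 = 5148361 ≡ 1256
2113^256 ≡ 1256^2 = 1577536 ≡ 992
2113^512 ≡ 992^2 = 984064 ≡ 1317
2113^1024 ≡ 1317^2 = 1734489 ≡ 2365
1234 = 1024 + 128 + 64 + 16 + 2, so 2113^1234 ≡ 2365·1256·2269·2429·2216 ≡ 423 (mod 2593)
y^r · r^s ≡ 1780·423 = 752940 ≡ 970 (mod 2593)

970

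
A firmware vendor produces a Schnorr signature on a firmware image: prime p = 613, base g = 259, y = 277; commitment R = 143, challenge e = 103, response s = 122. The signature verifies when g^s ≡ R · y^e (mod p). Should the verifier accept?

g^s mod p:
259^2 = 67081 ≡ 264
259^4 ≡ 264^2 = 69696 ≡ 427
259^8 ≡ 427^2 = 182329 ≡ 268
259^16 ≡ 268^2 = 71824 ≡ 103
259^32 ≡ 103^2 = 10609 ≡ 188
259^64 ≡ 188^2 = 35344 ≡ 403
122 = 64 + 32 + 16 + 8 + 2, so 259^122 ≡ 403·188·103·268·264 ≡ 422 (mod 613)
R · y^e mod p:
277^2 = 76729 ≡ 104
277^4 ≡ 104^2 = 10816 ≡ 395
277^8 ≡ 395^2 = 156025 ≡ 323
277^16 ≡ 323^2 = 104329 ≡ 119
277^32 ≡ 119^2 = 14161 ≡ 62
277^64 ≡ 62^2 = 3844 ≡ 166
103 = 64 + 32 + 4 + 2 + 1, so 277^103 ≡ 166·62·395·104·277 ≡ 228 (mod 613)
143·228 = 32604 ≡ 115 (mod 613)
422 ≠ 115; the check fails.

reject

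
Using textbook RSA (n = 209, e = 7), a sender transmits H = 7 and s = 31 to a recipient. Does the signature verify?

does not verify

Squares mod 209: s^1≡31, s^2≡125, s^4≡159
7 = 4 + 2 + 1, so s^7 ≡ 159·125·31 ≡ 202 (mod 209)
s^7 mod 209 = 202, but H = 7.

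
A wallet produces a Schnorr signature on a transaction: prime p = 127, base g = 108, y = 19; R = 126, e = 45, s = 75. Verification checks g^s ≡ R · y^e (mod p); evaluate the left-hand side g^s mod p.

108^2 = 11664 ≡ 107
108^4 ≡ 107^2 = 11449 ≡ 19
108^8 ≡ 19^2 = 361 ≡ 107
108^16 ≡ 107^2 = 11449 ≡ 19
108^32 ≡ 19^2 = 361 ≡ 107
108^64 ≡ 107^2 = 11449 ≡ 19
75 = 64 + 8 + 2 + 1, so 108^75 ≡ 19·107·107·108 ≡ 126 (mod 127)

126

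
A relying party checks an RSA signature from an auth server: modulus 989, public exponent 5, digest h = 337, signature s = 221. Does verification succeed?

passes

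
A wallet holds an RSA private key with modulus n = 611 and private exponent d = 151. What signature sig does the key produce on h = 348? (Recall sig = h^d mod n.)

h^2 ≡ 348^2 = 121104 ≡ 126
h^4 ≡ 126^2 = 15876 ≡ 601
h^8 ≡ 601^2 = 361201 ≡ 100
h^16 ≡ 100^2 = 10000 ≡ 224
h^32 ≡ 224^2 = 50176 ≡ 74
h^64 ≡ 74^2 = 5476 ≡ 588
h^128 ≡ 588^2 = 345744 ≡ 529
151 = 128 + 16 + 4 + 2 + 1, so h^151 ≡ 529·224·601·126·348 ≡ 270 (mod 611)

270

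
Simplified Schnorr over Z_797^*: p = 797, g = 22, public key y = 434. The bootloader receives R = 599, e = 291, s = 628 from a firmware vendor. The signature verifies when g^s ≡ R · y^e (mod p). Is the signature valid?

g^s mod p:
Squares mod 797: 22^1≡22, 22^2≡484, 22^4≡735, 22^8≡656, 22^16≡753, 22^32≡342, 22^64≡602, 22^128≡566, 22^256≡759, 22^512≡647
628 = 512 + 64 + 32 + 16 + 4, so 22^628 ≡ 647·602·342·753·735 ≡ 208 (mod 797)
R · y^e mod p:
Squares mod 797: 434^1≡434, 434^2≡264, 434^4≡357, 434^8≡726, 434^16≡259, 434^32≡133, 434^64≡155, 434^128≡115, 434^256≡473
291 = 256 + 32 + 2 + 1, so 434^291 ≡ 473·133·264·434 ≡ 7 (mod 797)
599·7 = 4193 ≡ 208 (mod 797)
208 ≡ 208 (mod 797); signature holds.

valid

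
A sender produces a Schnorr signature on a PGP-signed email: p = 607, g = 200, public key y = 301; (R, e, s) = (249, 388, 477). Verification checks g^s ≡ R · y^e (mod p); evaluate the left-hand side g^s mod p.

200^2 = 40000 ≡ 545
200^4 ≡ 545^2 = 297025 ≡ 202
200^8 ≡ 202^2 = 40804 ≡ 135
200^16 ≡ 135^2 = 18225 ≡ 15
200^32 ≡ 15^2 = 225
200^64 ≡ 225^2 = 50625 ≡ 244
200^128 ≡ 244^2 = 59536 ≡ 50
200^256 ≡ 50^2 = 2500 ≡ 72
477 = 256 + 128 + 64 + 16 + 8 + 4 + 1, so 200^477 ≡ 72·50·244·15·135·202·200 ≡ 137 (mod 607)

137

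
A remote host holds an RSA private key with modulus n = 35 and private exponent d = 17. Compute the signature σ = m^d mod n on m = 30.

25

m^2 ≡ 30^2 = 900 ≡ 25
m^4 ≡ 25^2 = 625 ≡ 30
m^8 ≡ 30^2 = 900 ≡ 25
m^16 ≡ 25^2 = 625 ≡ 30
17 = 16 + 1, so m^17 ≡ 30·30 ≡ 25 (mod 35)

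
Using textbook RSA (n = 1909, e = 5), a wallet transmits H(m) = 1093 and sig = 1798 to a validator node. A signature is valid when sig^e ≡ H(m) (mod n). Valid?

Squares mod 1909: sig^1≡1798, sig^2≡867, sig^4≡1452
5 = 4 + 1, so sig^5 ≡ 1452·1798 ≡ 1093 (mod 1909)
1093 = H(m), so the signature checks out.

yes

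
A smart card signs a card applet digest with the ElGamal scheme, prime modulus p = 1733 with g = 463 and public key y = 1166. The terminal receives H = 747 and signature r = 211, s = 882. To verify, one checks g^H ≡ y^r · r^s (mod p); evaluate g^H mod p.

Squares mod 1733: 463^1≡463, 463^2≡1210, 463^4≡1448, 463^8≡1507, 463^16≡819, 463^32≡90, 463^64≡1168, 463^128≡353, 463^256≡1566, 463^512≡161
747 = 512 + 128 + 64 + 32 + 8 + 2 + 1, so 463^747 ≡ 161·353·1168·90·1507·1210·463 ≡ 872 (mod 1733)

872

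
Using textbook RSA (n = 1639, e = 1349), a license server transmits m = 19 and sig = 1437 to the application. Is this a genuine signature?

genuine

sig^2 ≡ 1437^2 = 2064969 ≡ 1468
sig^4 ≡ 1468^2 = 2155024 ≡ 1378
sig^8 ≡ 1378^2 = 1898884 ≡ 922
sig^16 ≡ 922^2 = 850084 ≡ 1082
sig^32 ≡ 1082^2 = 1170724 ≡ 478
sig^64 ≡ 478^2 = 228484 ≡ 663
sig^128 ≡ 663^2 = 439569 ≡ 317
sig^256 ≡ 317^2 = 100489 ≡ 510
sig^512 ≡ 510^2 = 260100 ≡ 1138
sig^1024 ≡ 1138^2 = 1295044 ≡ 234
1349 = 1024 + 256 + 64 + 4 + 1, so sig^1349 ≡ 234·510·663·1378·1437 ≡ 19 (mod 1639)
19 = m, so the signature checks out.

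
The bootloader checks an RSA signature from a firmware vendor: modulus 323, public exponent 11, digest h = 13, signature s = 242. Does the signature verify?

verifies

s^2 ≡ 242^2 = 58564 ≡ 101
s^4 ≡ 101^2 = 10201 ≡ 188
s^8 ≡ 188^2 = 35344 ≡ 137
11 = 8 + 2 + 1, so s^11 ≡ 137·101·242 ≡ 13 (mod 323)
s^11 mod 323 = 13 matches h.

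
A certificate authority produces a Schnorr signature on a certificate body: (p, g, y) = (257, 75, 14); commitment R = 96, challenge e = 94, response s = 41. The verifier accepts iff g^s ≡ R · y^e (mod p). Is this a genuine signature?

genuine

g^s mod p:
75^2 = 5625 ≡ 228
75^4 ≡ 228^2 = 51984 ≡ 70
75^8 ≡ 70^2 = 4900 ≡ 17
75^16 ≡ 17^2 = 289 ≡ 32
75^32 ≡ 32^2 = 1024 ≡ 253
41 = 32 + 8 + 1, so 75^41 ≡ 253·17·75 ≡ 40 (mod 257)
R · y^e mod p:
14^2 = 196
14^4 ≡ 196^2 = 38416 ≡ 123
14^8 ≡ 123^2 = 15129 ≡ 223
14^16 ≡ 223^2 = 49729 ≡ 128
14^32 ≡ 128^2 = 16384 ≡ 193
14^64 ≡ 193^2 = 37249 ≡ 241
94 = 64 + 16 + 8 + 4 + 2, so 14^94 ≡ 241·128·223·123·196 ≡ 236 (mod 257)
96·236 = 22656 ≡ 40 (mod 257)
40 ≡ 40 (mod 257); signature holds.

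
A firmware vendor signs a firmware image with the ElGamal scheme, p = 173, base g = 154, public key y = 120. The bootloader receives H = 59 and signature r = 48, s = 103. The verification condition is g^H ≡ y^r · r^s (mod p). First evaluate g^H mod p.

155

154^2 = 23716 ≡ 15
154^4 ≡ 15^2 = 225 ≡ 52
154^8 ≡ 52^2 = 2704 ≡ 109
154^16 ≡ 109^2 = 11881 ≡ 117
154^32 ≡ 117^2 = 13689 ≡ 22
59 = 32 + 16 + 8 + 2 + 1, so 154^59 ≡ 22·117·109·15·154 ≡ 155 (mod 173)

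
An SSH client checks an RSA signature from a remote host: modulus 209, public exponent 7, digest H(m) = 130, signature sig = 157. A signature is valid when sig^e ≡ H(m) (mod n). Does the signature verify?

verifies

sig^7 mod 209 = 130
sig^7 mod 209 = 130 matches H(m).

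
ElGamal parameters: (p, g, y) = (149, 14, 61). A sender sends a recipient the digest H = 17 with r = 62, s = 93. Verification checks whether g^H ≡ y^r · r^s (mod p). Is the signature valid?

Left side g^H mod p:
Squares mod 149: 14^1≡14, 14^2≡47, 14^4≡123, 14^8≡80, 14^16≡142
17 = 16 + 1, so 14^17 ≡ 142·14 ≡ 51 (mod 149)
Right side y^r · r^s mod p:
Squares mod 149: 61^1≡61, 61^2≡145, 61^4≡16, 61^8≡107, 61^16≡125, 61^32≡129
62 = 32 + 16 + 8 + 4 + 2, so 61^62 ≡ 129·125·107·16·145 ≡ 49 (mod 149)
Squares mod 149: 62^1≡62, 62^2≡119, 62^4≡6, 62^8≡36, 62^16≡104, 62^32≡88, 62^64≡145
93 = 64 + 16 + 8 + 4 + 1, so 62^93 ≡ 145·104·36·6·62 ≡ 38 (mod 149)
49·38 = 1862 ≡ 74 (mod 149)
51 ≠ 74, so verification fails.

invalid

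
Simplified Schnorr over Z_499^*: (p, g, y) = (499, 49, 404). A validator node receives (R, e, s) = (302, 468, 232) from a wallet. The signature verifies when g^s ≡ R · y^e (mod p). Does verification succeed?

fails

g^s mod p:
49^2 = 2401 ≡ 405
49^4 ≡ 405^2 = 164025 ≡ 353
49^8 ≡ 353^2 = 124609 ≡ 358
49^16 ≡ 358^2 = 128164 ≡ 420
49^32 ≡ 420^2 = 176400 ≡ 253
49^64 ≡ 253^2 = 64009 ≡ 137
49^128 ≡ 137^2 = 18769 ≡ 306
232 = 128 + 64 + 32 + 8, so 49^232 ≡ 306·137·253·358 ≡ 33 (mod 499)
R · y^e mod p:
404^2 = 163216 ≡ 43
404^4 ≡ 43^2 = 1849 ≡ 352
404^8 ≡ 352^2 = 123904 ≡ 152
404^16 ≡ 152^2 = 23104 ≡ 150
404^32 ≡ 150^2 = 22500 ≡ 45
404^64 ≡ 45^2 = 2025 ≡ 29
404^128 ≡ 29^2 = 841 ≡ 342
404^256 ≡ 342^2 = 116964 ≡ 198
468 = 256 + 128 + 64 + 16 + 4, so 404^468 ≡ 198·342·29·150·352 ≡ 256 (mod 499)
302·256 = 77312 ≡ 466 (mod 499)
33 ≠ 466; the check fails.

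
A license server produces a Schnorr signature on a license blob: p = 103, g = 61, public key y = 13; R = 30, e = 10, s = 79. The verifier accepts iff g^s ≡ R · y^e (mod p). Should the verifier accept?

g^s mod p:
61^2 = 3721 ≡ 13
61^4 ≡ 13^2 = 169 ≡ 66
61^8 ≡ 66^2 = 4356 ≡ 30
61^16 ≡ 30^2 = 900 ≡ 76
61^32 ≡ 76^2 = 5776 ≡ 8
61^64 ≡ 8^2 = 64
79 = 64 + 8 + 4 + 2 + 1, so 61^79 ≡ 64·30·66·13·61 ≡ 100 (mod 103)
R · y^e mod p:
13^2 = 169 ≡ 66
13^4 ≡ 66^2 = 4356 ≡ 30
13^8 ≡ 30^2 = 900 ≡ 76
10 = 8 + 2, so 13^10 ≡ 76·66 ≡ 72 (mod 103)
30·72 = 2160 ≡ 100 (mod 103)
100 ≡ 100 (mod 103); signature holds.

accept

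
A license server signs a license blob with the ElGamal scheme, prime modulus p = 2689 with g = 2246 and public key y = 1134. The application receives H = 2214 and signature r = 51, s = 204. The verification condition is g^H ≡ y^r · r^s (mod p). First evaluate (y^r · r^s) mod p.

1394

1134^2 = 1285956 ≡ 614
1134^4 ≡ 614^2 = 376996 ≡ 536
1134^8 ≡ 536^2 = 287296 ≡ 2262
1134^16 ≡ 2262^2 = 5116644 ≡ 2166
1134^32 ≡ 2166^2 = 4691556 ≡ 1940
51 = 32 + 16 + 2 + 1, so 1134^51 ≡ 1940·2166·614·1134 ≡ 1141 (mod 2689)
51^2 = 2601
51^4 ≡ 2601^2 = 6765201 ≡ 2366
51^8 ≡ 2366^2 = 5597956 ≡ 2147
51^16 ≡ 2147^2 = 4609609 ≡ 663
51^32 ≡ 663^2 = 439569 ≡ 1262
51^64 ≡ 1262^2 = 1592644 ≡ 756
51^128 ≡ 756^2 = 571536 ≡ 1468
204 = 128 + 64 + 8 + 4, so 51^204 ≡ 1468·756·2147·2366 ≡ 1962 (mod 2689)
y^r · r^s ≡ 1141·1962 = 2238642 ≡ 1394 (mod 2689)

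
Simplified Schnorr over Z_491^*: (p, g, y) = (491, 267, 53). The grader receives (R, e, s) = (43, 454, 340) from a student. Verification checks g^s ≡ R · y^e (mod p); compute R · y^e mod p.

126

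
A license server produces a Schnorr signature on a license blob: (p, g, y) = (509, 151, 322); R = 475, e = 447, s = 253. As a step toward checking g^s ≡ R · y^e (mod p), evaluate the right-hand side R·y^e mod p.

300

Squares mod 509: 322^1≡322, 322^2≡357, 322^4≡199, 322^8≡408, 322^16≡21, 322^32≡441, 322^64≡43, 322^128≡322, 322^256≡357
447 = 256 + 128 + 32 + 16 + 8 + 4 + 2 + 1, so 322^447 ≡ 357·322·441·21·408·199·357·322 ≡ 81 (mod 509)
R · y^e ≡ 475·81 = 38475 ≡ 300 (mod 509)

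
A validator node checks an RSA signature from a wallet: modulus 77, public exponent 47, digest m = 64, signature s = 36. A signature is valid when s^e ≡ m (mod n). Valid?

yes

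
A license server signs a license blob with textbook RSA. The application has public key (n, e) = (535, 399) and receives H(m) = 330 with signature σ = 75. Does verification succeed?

σ^2 ≡ 75^2 = 5625 ≡ 275
σ^4 ≡ 275^2 = 75625 ≡ 190
σ^8 ≡ 190^2 = 36100 ≡ 255
σ^16 ≡ 255^2 = 65025 ≡ 290
σ^32 ≡ 290^2 = 84100 ≡ 105
σ^64 ≡ 105^2 = 11025 ≡ 325
σ^128 ≡ 325^2 = 105625 ≡ 230
σ^256 ≡ 230^2 = 52900 ≡ 470
399 = 256 + 128 + 8 + 4 + 2 + 1, so σ^399 ≡ 470·230·255·190·275·75 ≡ 330 (mod 535)
Since 330 equals the digest 330, verification succeeds.

passes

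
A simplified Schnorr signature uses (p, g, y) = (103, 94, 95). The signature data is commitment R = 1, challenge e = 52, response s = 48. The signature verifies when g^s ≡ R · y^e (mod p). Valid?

g^s mod p:
94^2 = 8836 ≡ 81
94^4 ≡ 81^2 = 6561 ≡ 72
94^8 ≡ 72^2 = 5184 ≡ 34
94^16 ≡ 34^2 = 1156 ≡ 23
94^32 ≡ 23^2 = 529 ≡ 14
48 = 32 + 16, so 94^48 ≡ 14·23 ≡ 13 (mod 103)
R · y^e mod p:
95^2 = 9025 ≡ 64
95^4 ≡ 64^2 = 4096 ≡ 79
95^8 ≡ 79^2 = 6241 ≡ 61
95^16 ≡ 61^2 = 3721 ≡ 13
95^32 ≡ 13^2 = 169 ≡ 66
52 = 32 + 16 + 4, so 95^52 ≡ 66·13·79 ≡ 8 (mod 103)
1·8 = 8 ≡ 8 (mod 103)
13 ≠ 8; the check fails.

no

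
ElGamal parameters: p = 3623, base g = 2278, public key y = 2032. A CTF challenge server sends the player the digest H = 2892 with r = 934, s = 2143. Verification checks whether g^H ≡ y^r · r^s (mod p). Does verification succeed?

fails

Left side g^H mod p:
Squares mod 3623: 2278^1≡2278, 2278^2≡1148, 2278^4≡2755, 2278^8≡3463, 2278^16≡239, 2278^32≡2776, 2278^64≡55, 2278^128≡3025, 2278^256≡2550, 2278^512≡2838, 2278^1024≡315, 2278^2048≡1404
2892 = 2048 + 512 + 256 + 64 + 8 + 4, so 2278^2892 ≡ 1404·2838·2550·55·3463·2755 ≡ 2643 (mod 3623)
Right side y^r · r^s mod p:
Squares mod 3623: 2032^1≡2032, 2032^2≡2427, 2032^4≡2954, 2032^8≡1932, 2032^16≡934, 2032^32≡2836, 2032^64≡3459, 2032^128≡1535, 2032^256≡1275, 2032^512≡2521
934 = 512 + 256 + 128 + 32 + 4 + 2, so 2032^934 ≡ 2521·1275·1535·2836·2954·2427 ≡ 2240 (mod 3623)
Squares mod 3623: 934^1≡934, 934^2≡2836, 934^4≡3459, 934^8≡1535, 934^16≡1275, 934^32≡2521, 934^64≡699, 934^128≡3119, 934^256≡406, 934^512≡1801, 934^1024≡1016, 934^2048≡3324
2143 = 2048 + 64 + 16 + 8 + 4 + 2 + 1, so 934^2143 ≡ 3324·699·1275·1535·3459·2836·934 ≡ 1363 (mod 3623)
2240·1363 = 3053120 ≡ 2554 (mod 3623)
2643 ≠ 2554, so verification fails.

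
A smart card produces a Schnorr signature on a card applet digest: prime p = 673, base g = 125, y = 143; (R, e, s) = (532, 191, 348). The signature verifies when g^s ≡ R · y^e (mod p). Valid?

g^s mod p:
Squares mod 673: 125^1≡125, 125^2≡146, 125^4≡453, 125^8≡617, 125^16≡444, 125^32≡620, 125^64≡117, 125^128≡229, 125^256≡620
348 = 256 + 64 + 16 + 8 + 4, so 125^348 ≡ 620·117·444·617·453 ≡ 467 (mod 673)
R · y^e mod p:
Squares mod 673: 143^1≡143, 143^2≡259, 143^4≡454, 143^8≡178, 143^16≡53, 143^32≡117, 143^64≡229, 143^128≡620
191 = 128 + 32 + 16 + 8 + 4 + 2 + 1, so 143^191 ≡ 620·117·53·178·454·259·143 ≡ 494 (mod 673)
532·494 = 262808 ≡ 338 (mod 673)
467 ≠ 338; the check fails.

no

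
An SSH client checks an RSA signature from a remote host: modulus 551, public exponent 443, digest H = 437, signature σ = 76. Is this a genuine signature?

genuine

σ^2 ≡ 76^2 = 5776 ≡ 266
σ^4 ≡ 266^2 = 70756 ≡ 228
σ^8 ≡ 228^2 = 51984 ≡ 190
σ^16 ≡ 190^2 = 36100 ≡ 285
σ^32 ≡ 285^2 = 81225 ≡ 228
σ^64 ≡ 228^2 = 51984 ≡ 190
σ^128 ≡ 190^2 = 36100 ≡ 285
σ^256 ≡ 285^2 = 81225 ≡ 228
443 = 256 + 128 + 32 + 16 + 8 + 2 + 1, so σ^443 ≡ 228·285·228·285·190·266·76 ≡ 437 (mod 551)
437 = H, so the signature checks out.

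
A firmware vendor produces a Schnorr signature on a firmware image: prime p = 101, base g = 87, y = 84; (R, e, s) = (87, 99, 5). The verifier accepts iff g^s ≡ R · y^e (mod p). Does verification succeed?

g^s mod p:
87^2 = 7569 ≡ 95
87^4 ≡ 95^2 = 9025 ≡ 36
5 = 4 + 1, so 87^5 ≡ 36·87 ≡ 1 (mod 101)
R · y^e mod p:
84^2 = 7056 ≡ 87
84^4 ≡ 87^2 = 7569 ≡ 95
84^8 ≡ 95^2 = 9025 ≡ 36
84^16 ≡ 36^2 = 1296 ≡ 84
84^32 ≡ 84^2 = 7056 ≡ 87
84^64 ≡ 87^2 = 7569 ≡ 95
99 = 64 + 32 + 2 + 1, so 84^99 ≡ 95·87·87·84 ≡ 95 (mod 101)
87·95 = 8265 ≡ 84 (mod 101)
1 ≠ 84; the check fails.

fails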